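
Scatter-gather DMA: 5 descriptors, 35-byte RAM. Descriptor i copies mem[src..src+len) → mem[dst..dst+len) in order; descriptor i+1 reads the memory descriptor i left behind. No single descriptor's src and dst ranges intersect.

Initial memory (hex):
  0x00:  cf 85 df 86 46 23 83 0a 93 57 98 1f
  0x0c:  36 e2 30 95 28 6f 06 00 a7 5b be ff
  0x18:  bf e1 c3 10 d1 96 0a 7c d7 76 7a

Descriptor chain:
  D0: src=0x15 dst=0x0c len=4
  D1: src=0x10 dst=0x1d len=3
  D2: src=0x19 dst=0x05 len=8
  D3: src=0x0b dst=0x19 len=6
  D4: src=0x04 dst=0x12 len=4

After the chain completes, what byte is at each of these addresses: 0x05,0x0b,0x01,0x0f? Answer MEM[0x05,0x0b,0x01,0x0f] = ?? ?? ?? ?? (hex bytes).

MEM[0x05,0x0b,0x01,0x0f] = e1 06 85 bf

#0 dst[0x0c+4] := {0x5b,0xbe,0xff,0xbf}
#1 dst[0x1d+3] := {0x28,0x6f,0x06}
#2 dst[0x05+8] := {0xe1,0xc3,0x10,0xd1,0x28,0x6f,0x06,0xd7}
#3 dst[0x19+6] := {0x06,0xd7,0xbe,0xff,0xbf,0x28}
#4 dst[0x12+4] := {0x46,0xe1,0xc3,0x10}
query mem[0x05]=0xe1, mem[0x0b]=0x06, mem[0x01]=0x85, mem[0x0f]=0xbf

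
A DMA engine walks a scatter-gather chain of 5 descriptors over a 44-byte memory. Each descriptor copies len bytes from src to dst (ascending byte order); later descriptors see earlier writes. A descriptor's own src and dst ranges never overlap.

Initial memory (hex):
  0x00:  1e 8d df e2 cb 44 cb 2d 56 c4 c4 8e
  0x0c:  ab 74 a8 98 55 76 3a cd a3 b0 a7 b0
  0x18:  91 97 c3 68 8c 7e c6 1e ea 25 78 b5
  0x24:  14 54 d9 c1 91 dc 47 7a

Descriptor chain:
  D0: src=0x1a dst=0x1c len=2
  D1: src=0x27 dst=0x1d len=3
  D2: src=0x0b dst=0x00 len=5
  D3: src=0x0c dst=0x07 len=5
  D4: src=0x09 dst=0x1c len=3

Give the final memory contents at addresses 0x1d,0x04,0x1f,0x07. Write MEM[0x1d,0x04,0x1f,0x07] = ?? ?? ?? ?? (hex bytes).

  after D0: wrote 2B at 0x1c = c368
  after D1: wrote 3B at 0x1d = c191dc
  after D2: wrote 5B at 0x00 = 8eab74a898
  after D3: wrote 5B at 0x07 = ab74a89855
  after D4: wrote 3B at 0x1c = a89855
query mem[0x1d]=0x98, mem[0x04]=0x98, mem[0x1f]=0xdc, mem[0x07]=0xab

MEM[0x1d,0x04,0x1f,0x07] = 98 98 dc ab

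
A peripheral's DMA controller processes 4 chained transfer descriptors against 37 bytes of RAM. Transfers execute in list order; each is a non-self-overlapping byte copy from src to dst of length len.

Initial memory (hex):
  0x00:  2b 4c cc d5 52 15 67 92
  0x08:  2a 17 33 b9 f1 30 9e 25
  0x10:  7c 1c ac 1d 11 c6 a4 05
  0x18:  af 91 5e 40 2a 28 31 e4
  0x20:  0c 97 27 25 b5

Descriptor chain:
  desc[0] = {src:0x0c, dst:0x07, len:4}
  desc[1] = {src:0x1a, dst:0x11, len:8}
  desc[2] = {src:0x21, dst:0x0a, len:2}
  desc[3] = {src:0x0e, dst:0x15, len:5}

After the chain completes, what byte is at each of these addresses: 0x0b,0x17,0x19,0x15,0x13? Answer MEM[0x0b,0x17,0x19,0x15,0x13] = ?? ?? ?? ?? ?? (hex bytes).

  after D0: wrote 4B at 0x07 = f1309e25
  after D1: wrote 8B at 0x11 = 5e402a2831e40c97
  after D2: wrote 2B at 0x0a = 9727
  after D3: wrote 5B at 0x15 = 9e257c5e40
query mem[0x0b]=0x27, mem[0x17]=0x7c, mem[0x19]=0x40, mem[0x15]=0x9e, mem[0x13]=0x2a

MEM[0x0b,0x17,0x19,0x15,0x13] = 27 7c 40 9e 2a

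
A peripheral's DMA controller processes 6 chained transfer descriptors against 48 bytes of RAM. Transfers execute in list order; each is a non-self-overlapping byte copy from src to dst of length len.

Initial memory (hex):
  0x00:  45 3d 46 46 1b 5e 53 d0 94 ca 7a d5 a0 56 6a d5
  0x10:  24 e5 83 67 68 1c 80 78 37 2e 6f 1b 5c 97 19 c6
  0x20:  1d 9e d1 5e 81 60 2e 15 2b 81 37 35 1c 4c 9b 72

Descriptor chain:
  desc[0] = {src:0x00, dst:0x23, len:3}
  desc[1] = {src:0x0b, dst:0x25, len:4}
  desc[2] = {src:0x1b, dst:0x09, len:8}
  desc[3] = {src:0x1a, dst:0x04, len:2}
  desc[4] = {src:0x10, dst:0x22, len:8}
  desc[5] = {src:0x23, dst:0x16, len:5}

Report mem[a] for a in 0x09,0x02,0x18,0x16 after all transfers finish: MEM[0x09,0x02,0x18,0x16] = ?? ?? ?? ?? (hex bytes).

MEM[0x09,0x02,0x18,0x16] = 1b 46 67 e5

#0 dst[0x23+3] := {0x45,0x3d,0x46}
#1 dst[0x25+4] := {0xd5,0xa0,0x56,0x6a}
#2 dst[0x09+8] := {0x1b,0x5c,0x97,0x19,0xc6,0x1d,0x9e,0xd1}
#3 dst[0x04+2] := {0x6f,0x1b}
#4 dst[0x22+8] := {0xd1,0xe5,0x83,0x67,0x68,0x1c,0x80,0x78}
#5 dst[0x16+5] := {0xe5,0x83,0x67,0x68,0x1c}
query mem[0x09]=0x1b, mem[0x02]=0x46, mem[0x18]=0x67, mem[0x16]=0xe5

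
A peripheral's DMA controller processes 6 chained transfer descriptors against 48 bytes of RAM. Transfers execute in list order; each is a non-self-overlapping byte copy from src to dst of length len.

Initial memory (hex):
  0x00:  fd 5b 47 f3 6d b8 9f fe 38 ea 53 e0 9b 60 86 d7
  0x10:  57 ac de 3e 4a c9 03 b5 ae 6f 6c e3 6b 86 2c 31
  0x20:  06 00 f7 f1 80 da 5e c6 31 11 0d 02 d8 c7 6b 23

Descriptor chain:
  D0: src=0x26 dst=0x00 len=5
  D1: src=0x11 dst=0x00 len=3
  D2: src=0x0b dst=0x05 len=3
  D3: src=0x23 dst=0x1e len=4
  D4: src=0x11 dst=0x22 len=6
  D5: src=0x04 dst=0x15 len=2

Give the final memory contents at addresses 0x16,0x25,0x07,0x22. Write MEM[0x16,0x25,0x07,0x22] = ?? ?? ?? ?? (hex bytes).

MEM[0x16,0x25,0x07,0x22] = e0 4a 60 ac

D0: mem[0x00..0x04] <- [5e c6 31 11 0d]
D1: mem[0x00..0x02] <- [ac de 3e]
D2: mem[0x05..0x07] <- [e0 9b 60]
D3: mem[0x1e..0x21] <- [f1 80 da 5e]
D4: mem[0x22..0x27] <- [ac de 3e 4a c9 03]
D5: mem[0x15..0x16] <- [0d e0]
query mem[0x16]=0xe0, mem[0x25]=0x4a, mem[0x07]=0x60, mem[0x22]=0xac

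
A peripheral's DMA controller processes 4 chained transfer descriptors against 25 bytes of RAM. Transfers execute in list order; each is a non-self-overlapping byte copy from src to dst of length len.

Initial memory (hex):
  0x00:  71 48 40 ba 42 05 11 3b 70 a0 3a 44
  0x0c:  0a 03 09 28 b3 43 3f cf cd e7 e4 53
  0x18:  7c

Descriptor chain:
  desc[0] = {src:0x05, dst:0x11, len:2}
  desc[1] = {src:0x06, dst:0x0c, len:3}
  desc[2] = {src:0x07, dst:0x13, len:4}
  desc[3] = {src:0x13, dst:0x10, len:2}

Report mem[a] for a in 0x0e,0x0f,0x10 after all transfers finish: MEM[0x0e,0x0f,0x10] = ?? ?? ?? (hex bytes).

MEM[0x0e,0x0f,0x10] = 70 28 3b

  after D0: wrote 2B at 0x11 = 0511
  after D1: wrote 3B at 0x0c = 113b70
  after D2: wrote 4B at 0x13 = 3b70a03a
  after D3: wrote 2B at 0x10 = 3b70
query mem[0x0e]=0x70, mem[0x0f]=0x28, mem[0x10]=0x3b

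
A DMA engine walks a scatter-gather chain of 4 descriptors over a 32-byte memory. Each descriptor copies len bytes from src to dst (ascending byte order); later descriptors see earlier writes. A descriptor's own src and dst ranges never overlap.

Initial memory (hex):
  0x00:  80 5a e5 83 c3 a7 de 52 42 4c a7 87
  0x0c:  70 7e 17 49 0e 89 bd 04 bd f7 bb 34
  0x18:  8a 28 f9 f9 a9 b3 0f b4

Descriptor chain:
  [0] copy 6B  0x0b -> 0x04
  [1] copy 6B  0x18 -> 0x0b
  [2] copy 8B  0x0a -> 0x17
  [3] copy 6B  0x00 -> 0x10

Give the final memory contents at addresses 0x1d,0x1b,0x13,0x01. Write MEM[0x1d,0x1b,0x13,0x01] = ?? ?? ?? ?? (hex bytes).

MEM[0x1d,0x1b,0x13,0x01] = b3 f9 83 5a

  after D0: wrote 6B at 0x04 = 87707e17490e
  after D1: wrote 6B at 0x0b = 8a28f9f9a9b3
  after D2: wrote 8B at 0x17 = a78a28f9f9a9b389
  after D3: wrote 6B at 0x10 = 805ae5838770
query mem[0x1d]=0xb3, mem[0x1b]=0xf9, mem[0x13]=0x83, mem[0x01]=0x5a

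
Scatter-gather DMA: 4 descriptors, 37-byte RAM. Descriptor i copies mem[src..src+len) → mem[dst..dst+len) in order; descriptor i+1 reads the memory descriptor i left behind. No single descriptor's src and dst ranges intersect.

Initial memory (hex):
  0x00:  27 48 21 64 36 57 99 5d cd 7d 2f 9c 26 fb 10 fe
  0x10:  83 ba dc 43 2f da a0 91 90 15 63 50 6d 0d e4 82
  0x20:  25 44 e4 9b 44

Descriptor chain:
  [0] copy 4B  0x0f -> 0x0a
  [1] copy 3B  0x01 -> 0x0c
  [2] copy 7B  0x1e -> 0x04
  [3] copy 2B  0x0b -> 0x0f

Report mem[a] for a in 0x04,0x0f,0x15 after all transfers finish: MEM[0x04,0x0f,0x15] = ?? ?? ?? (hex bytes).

D0: mem[0x0a..0x0d] <- [fe 83 ba dc]
D1: mem[0x0c..0x0e] <- [48 21 64]
D2: mem[0x04..0x0a] <- [e4 82 25 44 e4 9b 44]
D3: mem[0x0f..0x10] <- [83 48]
query mem[0x04]=0xe4, mem[0x0f]=0x83, mem[0x15]=0xda

MEM[0x04,0x0f,0x15] = e4 83 da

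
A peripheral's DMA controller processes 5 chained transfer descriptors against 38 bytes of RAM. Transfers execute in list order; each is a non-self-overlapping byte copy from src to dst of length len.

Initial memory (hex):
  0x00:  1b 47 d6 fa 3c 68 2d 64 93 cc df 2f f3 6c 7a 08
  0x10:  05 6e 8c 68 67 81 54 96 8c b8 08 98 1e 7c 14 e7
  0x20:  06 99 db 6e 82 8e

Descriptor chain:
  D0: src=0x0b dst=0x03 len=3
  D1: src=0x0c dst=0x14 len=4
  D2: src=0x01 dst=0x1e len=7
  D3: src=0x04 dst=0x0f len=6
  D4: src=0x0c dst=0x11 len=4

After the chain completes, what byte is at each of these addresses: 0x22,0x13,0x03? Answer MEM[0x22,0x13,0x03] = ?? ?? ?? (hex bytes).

#0 dst[0x03+3] := {0x2f,0xf3,0x6c}
#1 dst[0x14+4] := {0xf3,0x6c,0x7a,0x08}
#2 dst[0x1e+7] := {0x47,0xd6,0x2f,0xf3,0x6c,0x2d,0x64}
#3 dst[0x0f+6] := {0xf3,0x6c,0x2d,0x64,0x93,0xcc}
#4 dst[0x11+4] := {0xf3,0x6c,0x7a,0xf3}
query mem[0x22]=0x6c, mem[0x13]=0x7a, mem[0x03]=0x2f

MEM[0x22,0x13,0x03] = 6c 7a 2f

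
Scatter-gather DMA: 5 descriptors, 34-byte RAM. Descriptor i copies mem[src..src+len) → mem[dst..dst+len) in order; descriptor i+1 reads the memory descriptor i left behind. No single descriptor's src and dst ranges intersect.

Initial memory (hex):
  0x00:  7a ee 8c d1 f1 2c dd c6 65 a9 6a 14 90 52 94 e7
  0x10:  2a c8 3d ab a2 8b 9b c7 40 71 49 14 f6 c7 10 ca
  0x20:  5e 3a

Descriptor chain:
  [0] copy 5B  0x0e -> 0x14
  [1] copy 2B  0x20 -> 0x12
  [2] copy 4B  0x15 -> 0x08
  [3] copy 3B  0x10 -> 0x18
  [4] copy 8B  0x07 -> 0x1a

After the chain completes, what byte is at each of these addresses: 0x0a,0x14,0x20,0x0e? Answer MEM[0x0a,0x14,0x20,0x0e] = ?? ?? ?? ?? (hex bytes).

  after D0: wrote 5B at 0x14 = 94e72ac83d
  after D1: wrote 2B at 0x12 = 5e3a
  after D2: wrote 4B at 0x08 = e72ac83d
  after D3: wrote 3B at 0x18 = 2ac85e
  after D4: wrote 8B at 0x1a = c6e72ac83d905294
query mem[0x0a]=0xc8, mem[0x14]=0x94, mem[0x20]=0x52, mem[0x0e]=0x94

MEM[0x0a,0x14,0x20,0x0e] = c8 94 52 94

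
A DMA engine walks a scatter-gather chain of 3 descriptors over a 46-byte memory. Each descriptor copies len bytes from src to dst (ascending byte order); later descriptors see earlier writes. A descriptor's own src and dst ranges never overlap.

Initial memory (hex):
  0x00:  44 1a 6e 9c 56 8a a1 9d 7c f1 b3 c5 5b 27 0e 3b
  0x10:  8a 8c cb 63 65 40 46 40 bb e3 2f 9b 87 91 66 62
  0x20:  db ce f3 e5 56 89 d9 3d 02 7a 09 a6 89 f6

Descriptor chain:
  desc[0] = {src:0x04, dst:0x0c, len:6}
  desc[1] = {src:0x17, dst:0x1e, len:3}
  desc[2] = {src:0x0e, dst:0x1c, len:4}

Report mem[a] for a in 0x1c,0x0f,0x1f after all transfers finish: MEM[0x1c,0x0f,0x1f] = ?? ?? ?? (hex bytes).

MEM[0x1c,0x0f,0x1f] = a1 9d f1

D0: mem[0x0c..0x11] <- [56 8a a1 9d 7c f1]
D1: mem[0x1e..0x20] <- [40 bb e3]
D2: mem[0x1c..0x1f] <- [a1 9d 7c f1]
query mem[0x1c]=0xa1, mem[0x0f]=0x9d, mem[0x1f]=0xf1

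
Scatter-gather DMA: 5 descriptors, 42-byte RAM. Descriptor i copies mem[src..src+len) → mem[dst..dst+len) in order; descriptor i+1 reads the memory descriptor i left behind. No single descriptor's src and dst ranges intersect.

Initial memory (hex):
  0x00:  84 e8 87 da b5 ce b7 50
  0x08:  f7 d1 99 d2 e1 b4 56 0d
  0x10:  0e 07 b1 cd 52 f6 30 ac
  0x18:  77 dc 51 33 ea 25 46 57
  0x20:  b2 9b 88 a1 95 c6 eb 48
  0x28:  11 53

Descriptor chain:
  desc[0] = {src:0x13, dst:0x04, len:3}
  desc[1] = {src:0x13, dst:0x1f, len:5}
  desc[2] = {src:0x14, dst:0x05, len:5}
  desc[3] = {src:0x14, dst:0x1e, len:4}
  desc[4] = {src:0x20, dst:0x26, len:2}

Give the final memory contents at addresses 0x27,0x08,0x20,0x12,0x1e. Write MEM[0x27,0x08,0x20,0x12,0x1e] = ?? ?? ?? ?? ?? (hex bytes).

MEM[0x27,0x08,0x20,0x12,0x1e] = ac ac 30 b1 52

D0: mem[0x04..0x06] <- [cd 52 f6]
D1: mem[0x1f..0x23] <- [cd 52 f6 30 ac]
D2: mem[0x05..0x09] <- [52 f6 30 ac 77]
D3: mem[0x1e..0x21] <- [52 f6 30 ac]
D4: mem[0x26..0x27] <- [30 ac]
query mem[0x27]=0xac, mem[0x08]=0xac, mem[0x20]=0x30, mem[0x12]=0xb1, mem[0x1e]=0x52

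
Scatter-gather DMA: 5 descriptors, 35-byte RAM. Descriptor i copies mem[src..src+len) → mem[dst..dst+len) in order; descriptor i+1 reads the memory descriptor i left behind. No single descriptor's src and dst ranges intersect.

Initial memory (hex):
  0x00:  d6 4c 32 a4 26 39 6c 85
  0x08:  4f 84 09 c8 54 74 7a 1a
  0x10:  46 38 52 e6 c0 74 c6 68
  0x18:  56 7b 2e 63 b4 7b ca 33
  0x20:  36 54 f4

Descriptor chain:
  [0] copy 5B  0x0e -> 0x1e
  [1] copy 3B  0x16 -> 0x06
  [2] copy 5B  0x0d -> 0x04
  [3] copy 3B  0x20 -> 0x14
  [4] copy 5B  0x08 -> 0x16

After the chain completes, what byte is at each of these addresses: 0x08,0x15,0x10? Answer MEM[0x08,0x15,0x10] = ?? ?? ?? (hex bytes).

MEM[0x08,0x15,0x10] = 38 38 46

D0: mem[0x1e..0x22] <- [7a 1a 46 38 52]
D1: mem[0x06..0x08] <- [c6 68 56]
D2: mem[0x04..0x08] <- [74 7a 1a 46 38]
D3: mem[0x14..0x16] <- [46 38 52]
D4: mem[0x16..0x1a] <- [38 84 09 c8 54]
query mem[0x08]=0x38, mem[0x15]=0x38, mem[0x10]=0x46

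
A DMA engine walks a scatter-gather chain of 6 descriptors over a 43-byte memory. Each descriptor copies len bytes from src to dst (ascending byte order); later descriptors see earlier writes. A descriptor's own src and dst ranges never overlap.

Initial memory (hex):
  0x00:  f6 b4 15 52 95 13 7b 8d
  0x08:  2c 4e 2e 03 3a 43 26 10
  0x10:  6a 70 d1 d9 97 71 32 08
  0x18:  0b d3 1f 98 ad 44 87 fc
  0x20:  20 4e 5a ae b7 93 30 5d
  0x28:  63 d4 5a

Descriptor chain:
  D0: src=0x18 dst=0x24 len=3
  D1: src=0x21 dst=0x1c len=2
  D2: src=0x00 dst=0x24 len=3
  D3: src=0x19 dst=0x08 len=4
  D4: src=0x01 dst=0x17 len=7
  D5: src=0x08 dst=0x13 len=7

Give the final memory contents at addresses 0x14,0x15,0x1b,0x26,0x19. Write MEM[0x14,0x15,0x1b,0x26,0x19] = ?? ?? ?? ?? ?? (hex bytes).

[0] 0x18->0x24 len=3 : 0b d3 1f
[1] 0x21->0x1c len=2 : 4e 5a
[2] 0x00->0x24 len=3 : f6 b4 15
[3] 0x19->0x08 len=4 : d3 1f 98 4e
[4] 0x01->0x17 len=7 : b4 15 52 95 13 7b 8d
[5] 0x08->0x13 len=7 : d3 1f 98 4e 3a 43 26
query mem[0x14]=0x1f, mem[0x15]=0x98, mem[0x1b]=0x13, mem[0x26]=0x15, mem[0x19]=0x26

MEM[0x14,0x15,0x1b,0x26,0x19] = 1f 98 13 15 26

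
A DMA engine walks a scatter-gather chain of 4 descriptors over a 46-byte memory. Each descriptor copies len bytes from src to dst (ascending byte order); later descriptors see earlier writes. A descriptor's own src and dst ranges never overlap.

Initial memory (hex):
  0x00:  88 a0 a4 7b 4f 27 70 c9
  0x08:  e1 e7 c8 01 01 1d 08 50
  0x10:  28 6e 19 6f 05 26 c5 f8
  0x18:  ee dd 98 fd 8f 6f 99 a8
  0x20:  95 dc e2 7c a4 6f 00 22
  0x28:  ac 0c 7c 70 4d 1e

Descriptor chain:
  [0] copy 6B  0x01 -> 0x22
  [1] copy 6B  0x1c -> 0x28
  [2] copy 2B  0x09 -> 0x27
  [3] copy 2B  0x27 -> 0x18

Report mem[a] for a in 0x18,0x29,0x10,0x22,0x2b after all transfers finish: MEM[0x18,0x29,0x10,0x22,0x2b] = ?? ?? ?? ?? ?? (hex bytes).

  after D0: wrote 6B at 0x22 = a0a47b4f2770
  after D1: wrote 6B at 0x28 = 8f6f99a895dc
  after D2: wrote 2B at 0x27 = e7c8
  after D3: wrote 2B at 0x18 = e7c8
query mem[0x18]=0xe7, mem[0x29]=0x6f, mem[0x10]=0x28, mem[0x22]=0xa0, mem[0x2b]=0xa8

MEM[0x18,0x29,0x10,0x22,0x2b] = e7 6f 28 a0 a8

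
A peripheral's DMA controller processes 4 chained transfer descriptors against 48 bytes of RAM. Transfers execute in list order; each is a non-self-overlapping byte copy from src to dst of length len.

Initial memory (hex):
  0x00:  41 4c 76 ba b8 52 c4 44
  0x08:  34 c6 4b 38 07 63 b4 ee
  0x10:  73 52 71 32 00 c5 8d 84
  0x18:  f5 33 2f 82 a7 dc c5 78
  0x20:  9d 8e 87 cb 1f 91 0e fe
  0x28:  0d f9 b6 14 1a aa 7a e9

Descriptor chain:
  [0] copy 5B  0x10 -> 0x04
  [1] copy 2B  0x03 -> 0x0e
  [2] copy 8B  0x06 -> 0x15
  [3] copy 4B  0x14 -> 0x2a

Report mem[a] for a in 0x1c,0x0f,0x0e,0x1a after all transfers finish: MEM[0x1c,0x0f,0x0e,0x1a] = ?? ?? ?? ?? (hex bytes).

MEM[0x1c,0x0f,0x0e,0x1a] = 63 73 ba 38

[0] 0x10->0x04 len=5 : 73 52 71 32 00
[1] 0x03->0x0e len=2 : ba 73
[2] 0x06->0x15 len=8 : 71 32 00 c6 4b 38 07 63
[3] 0x14->0x2a len=4 : 00 71 32 00
query mem[0x1c]=0x63, mem[0x0f]=0x73, mem[0x0e]=0xba, mem[0x1a]=0x38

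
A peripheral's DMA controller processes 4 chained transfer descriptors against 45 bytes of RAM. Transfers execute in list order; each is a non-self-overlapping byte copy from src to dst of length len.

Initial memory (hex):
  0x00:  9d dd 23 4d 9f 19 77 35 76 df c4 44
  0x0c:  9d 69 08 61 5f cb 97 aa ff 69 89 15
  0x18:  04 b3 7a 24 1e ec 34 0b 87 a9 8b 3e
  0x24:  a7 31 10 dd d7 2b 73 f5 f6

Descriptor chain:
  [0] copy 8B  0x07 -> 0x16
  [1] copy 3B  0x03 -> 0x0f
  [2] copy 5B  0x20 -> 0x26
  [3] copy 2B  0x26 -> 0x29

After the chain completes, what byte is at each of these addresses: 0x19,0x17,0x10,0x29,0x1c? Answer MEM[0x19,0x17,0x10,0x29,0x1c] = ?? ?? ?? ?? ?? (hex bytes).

D0: mem[0x16..0x1d] <- [35 76 df c4 44 9d 69 08]
D1: mem[0x0f..0x11] <- [4d 9f 19]
D2: mem[0x26..0x2a] <- [87 a9 8b 3e a7]
D3: mem[0x29..0x2a] <- [87 a9]
query mem[0x19]=0xc4, mem[0x17]=0x76, mem[0x10]=0x9f, mem[0x29]=0x87, mem[0x1c]=0x69

MEM[0x19,0x17,0x10,0x29,0x1c] = c4 76 9f 87 69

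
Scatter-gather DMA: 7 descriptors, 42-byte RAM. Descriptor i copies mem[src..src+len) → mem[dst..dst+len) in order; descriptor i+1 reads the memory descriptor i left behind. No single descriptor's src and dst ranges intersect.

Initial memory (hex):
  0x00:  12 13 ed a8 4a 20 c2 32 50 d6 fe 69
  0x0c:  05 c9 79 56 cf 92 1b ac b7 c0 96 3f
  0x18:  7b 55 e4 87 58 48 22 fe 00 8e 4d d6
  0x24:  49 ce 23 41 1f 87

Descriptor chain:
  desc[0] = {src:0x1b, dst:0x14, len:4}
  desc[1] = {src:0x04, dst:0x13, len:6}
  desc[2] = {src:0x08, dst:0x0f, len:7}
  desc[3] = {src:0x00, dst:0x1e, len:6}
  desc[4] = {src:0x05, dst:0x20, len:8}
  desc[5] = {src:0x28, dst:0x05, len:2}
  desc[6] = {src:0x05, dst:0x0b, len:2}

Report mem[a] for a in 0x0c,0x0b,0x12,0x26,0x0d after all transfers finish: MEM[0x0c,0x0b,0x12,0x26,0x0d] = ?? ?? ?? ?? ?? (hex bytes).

D0: mem[0x14..0x17] <- [87 58 48 22]
D1: mem[0x13..0x18] <- [4a 20 c2 32 50 d6]
D2: mem[0x0f..0x15] <- [50 d6 fe 69 05 c9 79]
D3: mem[0x1e..0x23] <- [12 13 ed a8 4a 20]
D4: mem[0x20..0x27] <- [20 c2 32 50 d6 fe 69 05]
D5: mem[0x05..0x06] <- [1f 87]
D6: mem[0x0b..0x0c] <- [1f 87]
query mem[0x0c]=0x87, mem[0x0b]=0x1f, mem[0x12]=0x69, mem[0x26]=0x69, mem[0x0d]=0xc9

MEM[0x0c,0x0b,0x12,0x26,0x0d] = 87 1f 69 69 c9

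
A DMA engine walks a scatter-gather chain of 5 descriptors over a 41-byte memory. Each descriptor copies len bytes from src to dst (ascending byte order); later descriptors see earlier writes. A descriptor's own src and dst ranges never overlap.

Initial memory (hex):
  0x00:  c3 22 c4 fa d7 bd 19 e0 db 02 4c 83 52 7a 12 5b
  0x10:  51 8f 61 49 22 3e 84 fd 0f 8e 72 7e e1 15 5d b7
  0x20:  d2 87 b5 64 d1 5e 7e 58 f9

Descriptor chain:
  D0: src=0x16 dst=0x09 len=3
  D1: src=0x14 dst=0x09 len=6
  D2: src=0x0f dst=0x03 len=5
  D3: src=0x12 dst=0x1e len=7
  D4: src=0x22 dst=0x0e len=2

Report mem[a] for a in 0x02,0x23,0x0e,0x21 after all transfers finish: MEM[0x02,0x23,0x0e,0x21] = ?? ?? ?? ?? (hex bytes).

MEM[0x02,0x23,0x0e,0x21] = c4 fd 84 3e

[0] 0x16->0x09 len=3 : 84 fd 0f
[1] 0x14->0x09 len=6 : 22 3e 84 fd 0f 8e
[2] 0x0f->0x03 len=5 : 5b 51 8f 61 49
[3] 0x12->0x1e len=7 : 61 49 22 3e 84 fd 0f
[4] 0x22->0x0e len=2 : 84 fd
query mem[0x02]=0xc4, mem[0x23]=0xfd, mem[0x0e]=0x84, mem[0x21]=0x3e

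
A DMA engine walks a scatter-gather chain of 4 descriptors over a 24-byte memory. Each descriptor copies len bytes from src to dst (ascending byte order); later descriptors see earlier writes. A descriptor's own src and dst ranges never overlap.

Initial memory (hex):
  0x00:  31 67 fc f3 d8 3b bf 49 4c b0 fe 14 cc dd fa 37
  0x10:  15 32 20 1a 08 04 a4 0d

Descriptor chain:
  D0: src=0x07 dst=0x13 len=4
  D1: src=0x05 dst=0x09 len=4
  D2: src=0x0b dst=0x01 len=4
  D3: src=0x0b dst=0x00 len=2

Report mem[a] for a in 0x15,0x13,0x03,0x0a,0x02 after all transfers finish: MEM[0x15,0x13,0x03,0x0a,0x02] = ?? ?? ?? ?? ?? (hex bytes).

  after D0: wrote 4B at 0x13 = 494cb0fe
  after D1: wrote 4B at 0x09 = 3bbf494c
  after D2: wrote 4B at 0x01 = 494cddfa
  after D3: wrote 2B at 0x00 = 494c
query mem[0x15]=0xb0, mem[0x13]=0x49, mem[0x03]=0xdd, mem[0x0a]=0xbf, mem[0x02]=0x4c

MEM[0x15,0x13,0x03,0x0a,0x02] = b0 49 dd bf 4c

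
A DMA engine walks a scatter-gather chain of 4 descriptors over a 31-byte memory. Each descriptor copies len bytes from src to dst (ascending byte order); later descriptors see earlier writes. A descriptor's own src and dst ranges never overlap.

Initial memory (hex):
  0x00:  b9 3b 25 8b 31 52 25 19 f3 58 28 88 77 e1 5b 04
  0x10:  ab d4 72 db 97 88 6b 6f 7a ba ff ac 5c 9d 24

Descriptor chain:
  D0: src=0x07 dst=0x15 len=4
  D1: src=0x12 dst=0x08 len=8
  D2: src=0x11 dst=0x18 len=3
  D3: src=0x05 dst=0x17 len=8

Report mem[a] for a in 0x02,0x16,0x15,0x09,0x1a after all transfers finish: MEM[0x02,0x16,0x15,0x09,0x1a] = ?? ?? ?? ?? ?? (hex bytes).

D0: mem[0x15..0x18] <- [19 f3 58 28]
D1: mem[0x08..0x0f] <- [72 db 97 19 f3 58 28 ba]
D2: mem[0x18..0x1a] <- [d4 72 db]
D3: mem[0x17..0x1e] <- [52 25 19 72 db 97 19 f3]
query mem[0x02]=0x25, mem[0x16]=0xf3, mem[0x15]=0x19, mem[0x09]=0xdb, mem[0x1a]=0x72

MEM[0x02,0x16,0x15,0x09,0x1a] = 25 f3 19 db 72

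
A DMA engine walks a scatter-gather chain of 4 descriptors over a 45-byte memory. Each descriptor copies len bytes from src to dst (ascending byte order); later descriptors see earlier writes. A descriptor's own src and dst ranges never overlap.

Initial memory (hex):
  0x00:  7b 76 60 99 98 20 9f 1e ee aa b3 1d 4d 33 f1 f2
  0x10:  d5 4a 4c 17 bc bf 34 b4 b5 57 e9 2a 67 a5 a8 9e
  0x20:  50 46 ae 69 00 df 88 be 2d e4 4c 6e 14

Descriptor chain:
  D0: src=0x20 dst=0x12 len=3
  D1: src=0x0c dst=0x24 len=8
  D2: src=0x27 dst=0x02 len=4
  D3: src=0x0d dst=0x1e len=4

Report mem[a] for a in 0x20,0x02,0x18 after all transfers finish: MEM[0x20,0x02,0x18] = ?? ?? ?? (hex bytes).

[0] 0x20->0x12 len=3 : 50 46 ae
[1] 0x0c->0x24 len=8 : 4d 33 f1 f2 d5 4a 50 46
[2] 0x27->0x02 len=4 : f2 d5 4a 50
[3] 0x0d->0x1e len=4 : 33 f1 f2 d5
query mem[0x20]=0xf2, mem[0x02]=0xf2, mem[0x18]=0xb5

MEM[0x20,0x02,0x18] = f2 f2 b5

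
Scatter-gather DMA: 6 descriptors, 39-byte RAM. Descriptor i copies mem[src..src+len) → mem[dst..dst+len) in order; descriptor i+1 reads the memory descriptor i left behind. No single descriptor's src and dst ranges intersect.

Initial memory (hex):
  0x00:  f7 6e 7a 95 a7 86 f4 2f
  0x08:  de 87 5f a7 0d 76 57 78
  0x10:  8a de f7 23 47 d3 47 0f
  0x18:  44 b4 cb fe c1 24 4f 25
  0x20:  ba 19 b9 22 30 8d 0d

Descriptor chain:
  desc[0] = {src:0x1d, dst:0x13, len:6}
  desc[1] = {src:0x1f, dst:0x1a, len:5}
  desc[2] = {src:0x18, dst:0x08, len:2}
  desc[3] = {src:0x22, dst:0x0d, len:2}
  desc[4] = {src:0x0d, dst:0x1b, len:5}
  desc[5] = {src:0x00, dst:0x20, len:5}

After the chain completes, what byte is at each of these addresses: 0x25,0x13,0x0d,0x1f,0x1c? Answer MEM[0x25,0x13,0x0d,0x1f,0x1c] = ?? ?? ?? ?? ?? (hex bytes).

MEM[0x25,0x13,0x0d,0x1f,0x1c] = 8d 24 b9 de 22

[0] 0x1d->0x13 len=6 : 24 4f 25 ba 19 b9
[1] 0x1f->0x1a len=5 : 25 ba 19 b9 22
[2] 0x18->0x08 len=2 : b9 b4
[3] 0x22->0x0d len=2 : b9 22
[4] 0x0d->0x1b len=5 : b9 22 78 8a de
[5] 0x00->0x20 len=5 : f7 6e 7a 95 a7
query mem[0x25]=0x8d, mem[0x13]=0x24, mem[0x0d]=0xb9, mem[0x1f]=0xde, mem[0x1c]=0x22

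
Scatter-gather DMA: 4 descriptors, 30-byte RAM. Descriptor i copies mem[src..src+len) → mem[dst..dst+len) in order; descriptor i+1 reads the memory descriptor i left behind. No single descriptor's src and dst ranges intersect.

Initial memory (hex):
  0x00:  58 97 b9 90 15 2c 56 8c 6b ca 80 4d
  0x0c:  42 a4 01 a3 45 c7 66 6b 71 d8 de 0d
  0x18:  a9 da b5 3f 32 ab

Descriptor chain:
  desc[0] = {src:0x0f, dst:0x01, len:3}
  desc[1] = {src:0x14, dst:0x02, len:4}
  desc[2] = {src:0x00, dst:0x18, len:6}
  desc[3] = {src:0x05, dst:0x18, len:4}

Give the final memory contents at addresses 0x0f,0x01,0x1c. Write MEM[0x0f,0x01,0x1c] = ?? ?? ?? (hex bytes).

D0: mem[0x01..0x03] <- [a3 45 c7]
D1: mem[0x02..0x05] <- [71 d8 de 0d]
D2: mem[0x18..0x1d] <- [58 a3 71 d8 de 0d]
D3: mem[0x18..0x1b] <- [0d 56 8c 6b]
query mem[0x0f]=0xa3, mem[0x01]=0xa3, mem[0x1c]=0xde

MEM[0x0f,0x01,0x1c] = a3 a3 de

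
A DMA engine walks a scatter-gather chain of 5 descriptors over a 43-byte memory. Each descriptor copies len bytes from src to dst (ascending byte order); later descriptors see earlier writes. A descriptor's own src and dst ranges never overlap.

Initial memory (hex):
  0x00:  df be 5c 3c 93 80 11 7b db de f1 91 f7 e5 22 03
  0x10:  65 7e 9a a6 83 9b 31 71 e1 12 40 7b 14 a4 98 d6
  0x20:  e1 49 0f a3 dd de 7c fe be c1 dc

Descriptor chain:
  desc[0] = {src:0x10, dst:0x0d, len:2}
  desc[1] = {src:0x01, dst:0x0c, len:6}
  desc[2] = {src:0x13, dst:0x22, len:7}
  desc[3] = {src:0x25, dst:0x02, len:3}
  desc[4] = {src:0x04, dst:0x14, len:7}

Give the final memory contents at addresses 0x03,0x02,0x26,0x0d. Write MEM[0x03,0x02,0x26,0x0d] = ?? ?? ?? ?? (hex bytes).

MEM[0x03,0x02,0x26,0x0d] = 71 31 71 5c

D0: mem[0x0d..0x0e] <- [65 7e]
D1: mem[0x0c..0x11] <- [be 5c 3c 93 80 11]
D2: mem[0x22..0x28] <- [a6 83 9b 31 71 e1 12]
D3: mem[0x02..0x04] <- [31 71 e1]
D4: mem[0x14..0x1a] <- [e1 80 11 7b db de f1]
query mem[0x03]=0x71, mem[0x02]=0x31, mem[0x26]=0x71, mem[0x0d]=0x5c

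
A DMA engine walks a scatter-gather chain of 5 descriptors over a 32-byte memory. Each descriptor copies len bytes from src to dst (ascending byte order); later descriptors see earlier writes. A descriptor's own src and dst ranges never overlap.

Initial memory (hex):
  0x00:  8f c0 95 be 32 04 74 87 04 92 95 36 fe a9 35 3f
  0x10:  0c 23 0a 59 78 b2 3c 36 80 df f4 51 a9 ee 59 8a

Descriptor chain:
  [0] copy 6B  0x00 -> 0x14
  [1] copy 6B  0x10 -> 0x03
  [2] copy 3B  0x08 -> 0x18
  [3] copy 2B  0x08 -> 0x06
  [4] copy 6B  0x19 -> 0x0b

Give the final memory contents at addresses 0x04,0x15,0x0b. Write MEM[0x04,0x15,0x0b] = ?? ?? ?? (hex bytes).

MEM[0x04,0x15,0x0b] = 23 c0 92

  after D0: wrote 6B at 0x14 = 8fc095be3204
  after D1: wrote 6B at 0x03 = 0c230a598fc0
  after D2: wrote 3B at 0x18 = c09295
  after D3: wrote 2B at 0x06 = c092
  after D4: wrote 6B at 0x0b = 929551a9ee59
query mem[0x04]=0x23, mem[0x15]=0xc0, mem[0x0b]=0x92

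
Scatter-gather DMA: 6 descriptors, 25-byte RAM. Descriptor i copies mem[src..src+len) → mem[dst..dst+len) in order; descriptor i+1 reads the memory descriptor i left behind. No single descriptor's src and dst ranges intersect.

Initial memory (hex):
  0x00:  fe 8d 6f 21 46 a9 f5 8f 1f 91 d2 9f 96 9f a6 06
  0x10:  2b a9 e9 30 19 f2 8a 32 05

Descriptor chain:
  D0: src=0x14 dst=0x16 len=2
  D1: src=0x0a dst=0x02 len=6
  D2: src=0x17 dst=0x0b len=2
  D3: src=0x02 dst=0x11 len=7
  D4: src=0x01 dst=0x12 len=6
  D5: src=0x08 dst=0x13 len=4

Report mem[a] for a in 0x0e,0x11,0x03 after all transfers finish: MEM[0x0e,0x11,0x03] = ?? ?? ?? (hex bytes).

MEM[0x0e,0x11,0x03] = a6 d2 9f

#0 dst[0x16+2] := {0x19,0xf2}
#1 dst[0x02+6] := {0xd2,0x9f,0x96,0x9f,0xa6,0x06}
#2 dst[0x0b+2] := {0xf2,0x05}
#3 dst[0x11+7] := {0xd2,0x9f,0x96,0x9f,0xa6,0x06,0x1f}
#4 dst[0x12+6] := {0x8d,0xd2,0x9f,0x96,0x9f,0xa6}
#5 dst[0x13+4] := {0x1f,0x91,0xd2,0xf2}
query mem[0x0e]=0xa6, mem[0x11]=0xd2, mem[0x03]=0x9f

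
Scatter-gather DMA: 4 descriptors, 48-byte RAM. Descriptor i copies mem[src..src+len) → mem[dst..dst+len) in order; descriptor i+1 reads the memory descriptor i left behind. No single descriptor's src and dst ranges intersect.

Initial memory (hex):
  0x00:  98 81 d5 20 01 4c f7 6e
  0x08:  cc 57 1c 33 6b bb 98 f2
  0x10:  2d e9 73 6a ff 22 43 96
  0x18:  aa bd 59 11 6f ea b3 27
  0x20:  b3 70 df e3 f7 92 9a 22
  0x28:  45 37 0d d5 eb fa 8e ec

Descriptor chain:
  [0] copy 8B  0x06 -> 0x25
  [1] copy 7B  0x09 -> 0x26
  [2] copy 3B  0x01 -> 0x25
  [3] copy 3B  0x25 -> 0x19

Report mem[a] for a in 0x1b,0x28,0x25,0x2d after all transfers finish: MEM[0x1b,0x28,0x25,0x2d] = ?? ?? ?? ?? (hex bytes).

MEM[0x1b,0x28,0x25,0x2d] = 20 33 81 fa

D0: mem[0x25..0x2c] <- [f7 6e cc 57 1c 33 6b bb]
D1: mem[0x26..0x2c] <- [57 1c 33 6b bb 98 f2]
D2: mem[0x25..0x27] <- [81 d5 20]
D3: mem[0x19..0x1b] <- [81 d5 20]
query mem[0x1b]=0x20, mem[0x28]=0x33, mem[0x25]=0x81, mem[0x2d]=0xfa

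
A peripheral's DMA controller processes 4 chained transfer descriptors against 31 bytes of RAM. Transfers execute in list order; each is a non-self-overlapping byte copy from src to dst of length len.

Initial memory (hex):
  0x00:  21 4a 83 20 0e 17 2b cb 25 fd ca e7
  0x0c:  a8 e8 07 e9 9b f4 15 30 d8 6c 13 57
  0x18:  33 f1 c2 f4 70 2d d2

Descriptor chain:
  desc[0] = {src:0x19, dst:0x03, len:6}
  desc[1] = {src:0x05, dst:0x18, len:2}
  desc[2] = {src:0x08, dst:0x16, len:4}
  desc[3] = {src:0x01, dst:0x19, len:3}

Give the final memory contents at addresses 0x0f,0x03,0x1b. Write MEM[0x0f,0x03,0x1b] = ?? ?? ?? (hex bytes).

D0: mem[0x03..0x08] <- [f1 c2 f4 70 2d d2]
D1: mem[0x18..0x19] <- [f4 70]
D2: mem[0x16..0x19] <- [d2 fd ca e7]
D3: mem[0x19..0x1b] <- [4a 83 f1]
query mem[0x0f]=0xe9, mem[0x03]=0xf1, mem[0x1b]=0xf1

MEM[0x0f,0x03,0x1b] = e9 f1 f1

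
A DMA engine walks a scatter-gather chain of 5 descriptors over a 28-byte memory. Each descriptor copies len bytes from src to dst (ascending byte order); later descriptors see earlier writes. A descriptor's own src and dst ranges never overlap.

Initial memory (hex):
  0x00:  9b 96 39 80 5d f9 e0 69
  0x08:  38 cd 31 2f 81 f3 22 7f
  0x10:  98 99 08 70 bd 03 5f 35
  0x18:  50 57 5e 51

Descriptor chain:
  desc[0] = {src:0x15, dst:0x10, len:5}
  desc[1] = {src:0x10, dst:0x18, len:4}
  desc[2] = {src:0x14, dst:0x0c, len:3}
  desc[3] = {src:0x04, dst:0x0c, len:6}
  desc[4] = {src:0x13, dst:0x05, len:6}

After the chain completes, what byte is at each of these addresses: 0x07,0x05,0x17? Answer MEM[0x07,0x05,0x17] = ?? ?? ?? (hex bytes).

  after D0: wrote 5B at 0x10 = 035f355057
  after D1: wrote 4B at 0x18 = 035f3550
  after D2: wrote 3B at 0x0c = 57035f
  after D3: wrote 6B at 0x0c = 5df9e06938cd
  after D4: wrote 6B at 0x05 = 5057035f3503
query mem[0x07]=0x03, mem[0x05]=0x50, mem[0x17]=0x35

MEM[0x07,0x05,0x17] = 03 50 35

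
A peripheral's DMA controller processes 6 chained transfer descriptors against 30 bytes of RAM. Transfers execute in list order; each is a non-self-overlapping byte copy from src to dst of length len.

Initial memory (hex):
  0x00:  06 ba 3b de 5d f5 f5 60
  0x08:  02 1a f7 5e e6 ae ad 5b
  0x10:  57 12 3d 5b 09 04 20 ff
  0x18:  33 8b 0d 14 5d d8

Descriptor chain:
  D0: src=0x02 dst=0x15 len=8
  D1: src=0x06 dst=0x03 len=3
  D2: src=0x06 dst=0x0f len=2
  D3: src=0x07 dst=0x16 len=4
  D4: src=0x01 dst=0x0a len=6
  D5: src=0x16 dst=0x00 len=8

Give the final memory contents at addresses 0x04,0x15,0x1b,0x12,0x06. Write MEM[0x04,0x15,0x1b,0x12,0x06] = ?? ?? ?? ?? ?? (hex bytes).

D0: mem[0x15..0x1c] <- [3b de 5d f5 f5 60 02 1a]
D1: mem[0x03..0x05] <- [f5 60 02]
D2: mem[0x0f..0x10] <- [f5 60]
D3: mem[0x16..0x19] <- [60 02 1a f7]
D4: mem[0x0a..0x0f] <- [ba 3b f5 60 02 f5]
D5: mem[0x00..0x07] <- [60 02 1a f7 60 02 1a d8]
query mem[0x04]=0x60, mem[0x15]=0x3b, mem[0x1b]=0x02, mem[0x12]=0x3d, mem[0x06]=0x1a

MEM[0x04,0x15,0x1b,0x12,0x06] = 60 3b 02 3d 1a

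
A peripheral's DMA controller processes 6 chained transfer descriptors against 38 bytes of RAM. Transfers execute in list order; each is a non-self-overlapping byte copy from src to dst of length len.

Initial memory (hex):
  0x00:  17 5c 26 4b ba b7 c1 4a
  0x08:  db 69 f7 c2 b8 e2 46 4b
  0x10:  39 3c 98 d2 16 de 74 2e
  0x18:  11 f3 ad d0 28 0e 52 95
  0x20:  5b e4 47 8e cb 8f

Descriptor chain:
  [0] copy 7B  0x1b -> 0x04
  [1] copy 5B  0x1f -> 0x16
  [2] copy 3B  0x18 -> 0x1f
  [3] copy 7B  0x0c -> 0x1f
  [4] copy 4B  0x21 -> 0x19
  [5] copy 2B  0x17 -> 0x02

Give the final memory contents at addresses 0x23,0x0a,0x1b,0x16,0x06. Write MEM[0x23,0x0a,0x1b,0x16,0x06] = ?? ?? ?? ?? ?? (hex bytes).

[0] 0x1b->0x04 len=7 : d0 28 0e 52 95 5b e4
[1] 0x1f->0x16 len=5 : 95 5b e4 47 8e
[2] 0x18->0x1f len=3 : e4 47 8e
[3] 0x0c->0x1f len=7 : b8 e2 46 4b 39 3c 98
[4] 0x21->0x19 len=4 : 46 4b 39 3c
[5] 0x17->0x02 len=2 : 5b e4
query mem[0x23]=0x39, mem[0x0a]=0xe4, mem[0x1b]=0x39, mem[0x16]=0x95, mem[0x06]=0x0e

MEM[0x23,0x0a,0x1b,0x16,0x06] = 39 e4 39 95 0e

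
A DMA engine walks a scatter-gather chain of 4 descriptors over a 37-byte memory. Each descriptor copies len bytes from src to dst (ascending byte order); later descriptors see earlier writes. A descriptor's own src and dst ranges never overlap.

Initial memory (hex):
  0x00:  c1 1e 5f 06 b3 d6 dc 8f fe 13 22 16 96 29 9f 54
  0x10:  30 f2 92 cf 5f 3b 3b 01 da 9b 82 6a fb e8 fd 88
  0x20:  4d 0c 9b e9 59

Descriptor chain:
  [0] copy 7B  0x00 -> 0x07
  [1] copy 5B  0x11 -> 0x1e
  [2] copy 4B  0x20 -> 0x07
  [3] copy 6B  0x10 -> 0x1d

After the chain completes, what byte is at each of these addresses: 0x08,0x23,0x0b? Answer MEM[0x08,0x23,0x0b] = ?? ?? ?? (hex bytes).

MEM[0x08,0x23,0x0b] = 5f e9 b3

D0: mem[0x07..0x0d] <- [c1 1e 5f 06 b3 d6 dc]
D1: mem[0x1e..0x22] <- [f2 92 cf 5f 3b]
D2: mem[0x07..0x0a] <- [cf 5f 3b e9]
D3: mem[0x1d..0x22] <- [30 f2 92 cf 5f 3b]
query mem[0x08]=0x5f, mem[0x23]=0xe9, mem[0x0b]=0xb3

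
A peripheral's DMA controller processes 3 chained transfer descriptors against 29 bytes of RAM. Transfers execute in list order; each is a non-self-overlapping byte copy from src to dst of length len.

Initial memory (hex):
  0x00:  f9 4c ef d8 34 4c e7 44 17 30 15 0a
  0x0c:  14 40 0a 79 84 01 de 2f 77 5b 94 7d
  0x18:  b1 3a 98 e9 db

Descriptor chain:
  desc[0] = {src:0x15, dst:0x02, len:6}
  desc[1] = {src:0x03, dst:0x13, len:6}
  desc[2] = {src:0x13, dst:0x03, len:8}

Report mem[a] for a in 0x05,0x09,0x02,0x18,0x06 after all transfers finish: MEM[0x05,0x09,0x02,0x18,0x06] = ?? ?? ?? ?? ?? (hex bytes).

[0] 0x15->0x02 len=6 : 5b 94 7d b1 3a 98
[1] 0x03->0x13 len=6 : 94 7d b1 3a 98 17
[2] 0x13->0x03 len=8 : 94 7d b1 3a 98 17 3a 98
query mem[0x05]=0xb1, mem[0x09]=0x3a, mem[0x02]=0x5b, mem[0x18]=0x17, mem[0x06]=0x3a

MEM[0x05,0x09,0x02,0x18,0x06] = b1 3a 5b 17 3a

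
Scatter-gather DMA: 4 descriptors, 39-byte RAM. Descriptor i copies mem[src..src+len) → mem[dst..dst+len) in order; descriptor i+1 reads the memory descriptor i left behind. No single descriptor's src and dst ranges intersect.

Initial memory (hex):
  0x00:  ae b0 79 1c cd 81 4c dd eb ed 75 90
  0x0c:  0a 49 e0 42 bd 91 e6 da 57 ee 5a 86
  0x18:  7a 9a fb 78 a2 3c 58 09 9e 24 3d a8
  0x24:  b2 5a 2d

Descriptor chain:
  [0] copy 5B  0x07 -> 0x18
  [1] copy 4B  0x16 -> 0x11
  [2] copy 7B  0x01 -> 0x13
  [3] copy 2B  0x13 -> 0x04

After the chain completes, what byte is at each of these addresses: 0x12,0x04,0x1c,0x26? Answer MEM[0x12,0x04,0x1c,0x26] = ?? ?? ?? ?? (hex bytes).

  after D0: wrote 5B at 0x18 = ddebed7590
  after D1: wrote 4B at 0x11 = 5a86ddeb
  after D2: wrote 7B at 0x13 = b0791ccd814cdd
  after D3: wrote 2B at 0x04 = b079
query mem[0x12]=0x86, mem[0x04]=0xb0, mem[0x1c]=0x90, mem[0x26]=0x2d

MEM[0x12,0x04,0x1c,0x26] = 86 b0 90 2d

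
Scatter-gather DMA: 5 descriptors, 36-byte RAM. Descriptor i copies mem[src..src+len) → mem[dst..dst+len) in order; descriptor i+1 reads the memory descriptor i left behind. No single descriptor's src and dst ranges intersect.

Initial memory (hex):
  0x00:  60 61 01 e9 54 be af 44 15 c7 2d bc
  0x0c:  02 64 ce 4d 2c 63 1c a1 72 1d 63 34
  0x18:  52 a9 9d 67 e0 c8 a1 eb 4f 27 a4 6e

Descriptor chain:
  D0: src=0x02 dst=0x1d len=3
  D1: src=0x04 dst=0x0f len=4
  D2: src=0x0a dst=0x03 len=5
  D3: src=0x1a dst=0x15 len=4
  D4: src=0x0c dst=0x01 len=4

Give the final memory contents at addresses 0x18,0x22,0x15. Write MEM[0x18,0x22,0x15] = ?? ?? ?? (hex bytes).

#0 dst[0x1d+3] := {0x01,0xe9,0x54}
#1 dst[0x0f+4] := {0x54,0xbe,0xaf,0x44}
#2 dst[0x03+5] := {0x2d,0xbc,0x02,0x64,0xce}
#3 dst[0x15+4] := {0x9d,0x67,0xe0,0x01}
#4 dst[0x01+4] := {0x02,0x64,0xce,0x54}
query mem[0x18]=0x01, mem[0x22]=0xa4, mem[0x15]=0x9d

MEM[0x18,0x22,0x15] = 01 a4 9d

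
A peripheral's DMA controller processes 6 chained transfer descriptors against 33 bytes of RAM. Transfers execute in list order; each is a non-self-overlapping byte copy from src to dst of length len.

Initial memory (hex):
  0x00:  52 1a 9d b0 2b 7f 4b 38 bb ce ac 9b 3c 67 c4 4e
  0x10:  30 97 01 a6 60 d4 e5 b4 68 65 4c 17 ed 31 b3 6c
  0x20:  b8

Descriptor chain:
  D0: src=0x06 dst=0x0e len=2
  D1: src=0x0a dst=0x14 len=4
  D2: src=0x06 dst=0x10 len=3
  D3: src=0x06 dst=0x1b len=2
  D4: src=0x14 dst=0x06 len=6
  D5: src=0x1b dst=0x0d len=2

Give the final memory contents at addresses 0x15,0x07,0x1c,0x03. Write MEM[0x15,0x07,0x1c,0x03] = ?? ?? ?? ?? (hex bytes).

MEM[0x15,0x07,0x1c,0x03] = 9b 9b 38 b0

D0: mem[0x0e..0x0f] <- [4b 38]
D1: mem[0x14..0x17] <- [ac 9b 3c 67]
D2: mem[0x10..0x12] <- [4b 38 bb]
D3: mem[0x1b..0x1c] <- [4b 38]
D4: mem[0x06..0x0b] <- [ac 9b 3c 67 68 65]
D5: mem[0x0d..0x0e] <- [4b 38]
query mem[0x15]=0x9b, mem[0x07]=0x9b, mem[0x1c]=0x38, mem[0x03]=0xb0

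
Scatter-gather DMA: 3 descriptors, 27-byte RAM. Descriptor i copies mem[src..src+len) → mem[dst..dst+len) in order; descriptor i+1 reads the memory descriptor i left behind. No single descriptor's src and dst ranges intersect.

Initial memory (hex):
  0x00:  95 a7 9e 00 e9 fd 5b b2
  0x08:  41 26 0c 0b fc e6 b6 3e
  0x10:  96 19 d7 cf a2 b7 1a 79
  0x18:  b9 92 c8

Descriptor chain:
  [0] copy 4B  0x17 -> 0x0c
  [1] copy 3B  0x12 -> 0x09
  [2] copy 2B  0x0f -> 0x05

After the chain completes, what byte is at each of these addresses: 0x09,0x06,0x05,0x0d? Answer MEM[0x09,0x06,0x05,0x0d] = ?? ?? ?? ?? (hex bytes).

[0] 0x17->0x0c len=4 : 79 b9 92 c8
[1] 0x12->0x09 len=3 : d7 cf a2
[2] 0x0f->0x05 len=2 : c8 96
query mem[0x09]=0xd7, mem[0x06]=0x96, mem[0x05]=0xc8, mem[0x0d]=0xb9

MEM[0x09,0x06,0x05,0x0d] = d7 96 c8 b9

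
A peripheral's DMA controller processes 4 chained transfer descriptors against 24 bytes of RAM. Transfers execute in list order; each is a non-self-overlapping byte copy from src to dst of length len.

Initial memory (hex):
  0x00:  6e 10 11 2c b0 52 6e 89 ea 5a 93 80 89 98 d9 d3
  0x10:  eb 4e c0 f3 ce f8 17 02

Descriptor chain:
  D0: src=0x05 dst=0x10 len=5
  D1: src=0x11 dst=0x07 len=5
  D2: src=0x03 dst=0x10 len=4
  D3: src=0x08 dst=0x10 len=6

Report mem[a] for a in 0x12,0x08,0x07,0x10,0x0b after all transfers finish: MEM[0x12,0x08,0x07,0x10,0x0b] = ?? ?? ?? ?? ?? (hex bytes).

#0 dst[0x10+5] := {0x52,0x6e,0x89,0xea,0x5a}
#1 dst[0x07+5] := {0x6e,0x89,0xea,0x5a,0xf8}
#2 dst[0x10+4] := {0x2c,0xb0,0x52,0x6e}
#3 dst[0x10+6] := {0x89,0xea,0x5a,0xf8,0x89,0x98}
query mem[0x12]=0x5a, mem[0x08]=0x89, mem[0x07]=0x6e, mem[0x10]=0x89, mem[0x0b]=0xf8

MEM[0x12,0x08,0x07,0x10,0x0b] = 5a 89 6e 89 f8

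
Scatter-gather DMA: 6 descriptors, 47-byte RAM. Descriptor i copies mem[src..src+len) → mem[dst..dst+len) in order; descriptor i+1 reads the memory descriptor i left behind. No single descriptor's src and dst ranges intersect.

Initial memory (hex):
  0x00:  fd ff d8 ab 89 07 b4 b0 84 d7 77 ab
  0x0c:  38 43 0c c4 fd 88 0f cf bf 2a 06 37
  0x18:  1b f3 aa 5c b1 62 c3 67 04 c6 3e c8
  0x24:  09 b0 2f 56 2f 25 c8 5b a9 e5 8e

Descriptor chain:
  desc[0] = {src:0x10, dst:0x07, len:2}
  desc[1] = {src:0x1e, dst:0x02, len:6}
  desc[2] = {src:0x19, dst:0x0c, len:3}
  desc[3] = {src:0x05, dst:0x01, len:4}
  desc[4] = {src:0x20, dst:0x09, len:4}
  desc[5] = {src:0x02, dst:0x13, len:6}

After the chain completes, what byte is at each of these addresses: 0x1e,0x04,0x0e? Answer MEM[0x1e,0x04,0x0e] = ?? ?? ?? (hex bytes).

MEM[0x1e,0x04,0x0e] = c3 88 5c

D0: mem[0x07..0x08] <- [fd 88]
D1: mem[0x02..0x07] <- [c3 67 04 c6 3e c8]
D2: mem[0x0c..0x0e] <- [f3 aa 5c]
D3: mem[0x01..0x04] <- [c6 3e c8 88]
D4: mem[0x09..0x0c] <- [04 c6 3e c8]
D5: mem[0x13..0x18] <- [3e c8 88 c6 3e c8]
query mem[0x1e]=0xc3, mem[0x04]=0x88, mem[0x0e]=0x5c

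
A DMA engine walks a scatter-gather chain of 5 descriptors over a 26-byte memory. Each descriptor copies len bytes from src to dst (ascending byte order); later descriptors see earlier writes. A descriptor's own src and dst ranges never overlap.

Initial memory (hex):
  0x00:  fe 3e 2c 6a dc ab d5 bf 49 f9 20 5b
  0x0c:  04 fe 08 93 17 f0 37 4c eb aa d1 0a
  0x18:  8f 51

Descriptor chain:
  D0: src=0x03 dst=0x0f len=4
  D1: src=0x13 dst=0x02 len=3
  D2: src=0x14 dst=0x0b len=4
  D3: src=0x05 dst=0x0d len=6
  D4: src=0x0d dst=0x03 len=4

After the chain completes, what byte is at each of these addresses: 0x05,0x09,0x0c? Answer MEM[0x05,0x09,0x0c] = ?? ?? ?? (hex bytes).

MEM[0x05,0x09,0x0c] = bf f9 aa

  after D0: wrote 4B at 0x0f = 6adcabd5
  after D1: wrote 3B at 0x02 = 4cebaa
  after D2: wrote 4B at 0x0b = ebaad10a
  after D3: wrote 6B at 0x0d = abd5bf49f920
  after D4: wrote 4B at 0x03 = abd5bf49
query mem[0x05]=0xbf, mem[0x09]=0xf9, mem[0x0c]=0xaa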